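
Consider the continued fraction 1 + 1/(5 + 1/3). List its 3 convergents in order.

1/1, 6/5, 19/16

Using the convergent recurrence p_i = a_i*p_{i-1} + p_{i-2}, q_i = a_i*q_{i-1} + q_{i-2} with p_{-2}=0, p_{-1}=1, q_{-2}=1, q_{-1}=0:
  i=0: a_0=1, p_0 = 1*1 + 0 = 1, q_0 = 1*0 + 1 = 1.
  i=1: a_1=5, p_1 = 5*1 + 1 = 6, q_1 = 5*1 + 0 = 5.
  i=2: a_2=3, p_2 = 3*6 + 1 = 19, q_2 = 3*5 + 1 = 16.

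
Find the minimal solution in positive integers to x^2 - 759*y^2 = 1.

(x, y) = (551, 20)

First expand sqrt(759) as a continued fraction. With x_i = (sqrt(759) + m_i)/d_i and (m_0, d_0) = (0, 1): a_0 = floor(sqrt(759)) = 27, since 27^2 = 729 <= 759 < 784 = 28^2.
Iterate m_{i+1} = d_i*a_i - m_i, d_{i+1} = (759 - m_{i+1}^2)/d_i, a_{i+1} = floor((a_0 + m_{i+1})/d_{i+1}):
  m_1 = 1*27 - 0 = 27, d_1 = (759 - 27^2)/1 = 30/1 = 30, a_1 = floor((27 + 27)/30) = 1.
  m_2 = 30*1 - 27 = 3, d_2 = (759 - 3^2)/30 = 750/30 = 25, a_2 = floor((27 + 3)/25) = 1.
  m_3 = 25*1 - 3 = 22, d_3 = (759 - 22^2)/25 = 275/25 = 11, a_3 = floor((27 + 22)/11) = 4.
  m_4 = 11*4 - 22 = 22, d_4 = (759 - 22^2)/11 = 275/11 = 25, a_4 = floor((27 + 22)/25) = 1.
  m_5 = 25*1 - 22 = 3, d_5 = (759 - 3^2)/25 = 750/25 = 30, a_5 = floor((27 + 3)/30) = 1.
  m_6 = 30*1 - 3 = 27, d_6 = (759 - 27^2)/30 = 30/30 = 1, a_6 = floor((27 + 27)/1) = 54.
  m_7 = 1*54 - 27 = 27, d_7 = (759 - 27^2)/1 = 30/1 = 30: (m_7, d_7) = (m_1, d_1) = (27, 30), so from here the quotients repeat a_1, ..., a_6; the period length is 6.
So sqrt(759) = [27; (1, 1, 4, 1, 1, 54)] with period length k = 6.
k is even, so the fundamental solution of x^2 - 759y^2 = 1 is (p_{k-1}, q_{k-1}) = (p_5, q_5); compute convergents through index 5.
Convergents (p_i = a_i*p_{i-1} + p_{i-2}, q_i = a_i*q_{i-1} + q_{i-2} with p_{-2}=0, p_{-1}=1, q_{-2}=1, q_{-1}=0):
  i=0: a_0=27, p_0 = 27*1 + 0 = 27, q_0 = 27*0 + 1 = 1.
  i=1: a_1=1, p_1 = 1*27 + 1 = 28, q_1 = 1*1 + 0 = 1.
  i=2: a_2=1, p_2 = 1*28 + 27 = 55, q_2 = 1*1 + 1 = 2.
  i=3: a_3=4, p_3 = 4*55 + 28 = 248, q_3 = 4*2 + 1 = 9.
  i=4: a_4=1, p_4 = 1*248 + 55 = 303, q_4 = 1*9 + 2 = 11.
  i=5: a_5=1, p_5 = 1*303 + 248 = 551, q_5 = 1*11 + 9 = 20.
Check: 551^2 - 759*20^2 = 303601 - 303600 = 1, so (x, y) = (551, 20) solves the equation, and by the theorem it is the least positive solution.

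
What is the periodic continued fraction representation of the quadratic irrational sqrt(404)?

Write x_i = (sqrt(404) + m_i)/d_i with (m_0, d_0) = (0, 1). a_0 = floor(sqrt(404)) = 20, since 20^2 = 400 <= 404 < 441 = 21^2.
Iterate m_{i+1} = d_i*a_i - m_i, d_{i+1} = (404 - m_{i+1}^2)/d_i, a_{i+1} = floor((a_0 + m_{i+1})/d_{i+1}):
  m_1 = 1*20 - 0 = 20, d_1 = (404 - 20^2)/1 = 4/1 = 4, a_1 = floor((20 + 20)/4) = 10.
  m_2 = 4*10 - 20 = 20, d_2 = (404 - 20^2)/4 = 4/4 = 1, a_2 = floor((20 + 20)/1) = 40.
  m_3 = 1*40 - 20 = 20, d_3 = (404 - 20^2)/1 = 4/1 = 4: (m_3, d_3) = (m_1, d_1) = (20, 4), so from here the quotients repeat a_1, a_2; the period length is 2.
Hence the expansion of sqrt(404) is a_0 = 20 followed by the repeating block 10, 40 (period 2).

[20; (10, 40)]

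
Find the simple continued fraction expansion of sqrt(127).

[11; (3, 1, 2, 2, 7, 11, 7, 2, 2, 1, 3, 22)]

Write x_i = (sqrt(127) + m_i)/d_i with (m_0, d_0) = (0, 1). a_0 = floor(sqrt(127)) = 11, since 11^2 = 121 <= 127 < 144 = 12^2.
Iterate m_{i+1} = d_i*a_i - m_i, d_{i+1} = (127 - m_{i+1}^2)/d_i, a_{i+1} = floor((a_0 + m_{i+1})/d_{i+1}):
  m_1 = 1*11 - 0 = 11, d_1 = (127 - 11^2)/1 = 6/1 = 6, a_1 = floor((11 + 11)/6) = 3.
  m_2 = 6*3 - 11 = 7, d_2 = (127 - 7^2)/6 = 78/6 = 13, a_2 = floor((11 + 7)/13) = 1.
  m_3 = 13*1 - 7 = 6, d_3 = (127 - 6^2)/13 = 91/13 = 7, a_3 = floor((11 + 6)/7) = 2.
  m_4 = 7*2 - 6 = 8, d_4 = (127 - 8^2)/7 = 63/7 = 9, a_4 = floor((11 + 8)/9) = 2.
  m_5 = 9*2 - 8 = 10, d_5 = (127 - 10^2)/9 = 27/9 = 3, a_5 = floor((11 + 10)/3) = 7.
  m_6 = 3*7 - 10 = 11, d_6 = (127 - 11^2)/3 = 6/3 = 2, a_6 = floor((11 + 11)/2) = 11.
  m_7 = 2*11 - 11 = 11, d_7 = (127 - 11^2)/2 = 6/2 = 3, a_7 = floor((11 + 11)/3) = 7.
  m_8 = 3*7 - 11 = 10, d_8 = (127 - 10^2)/3 = 27/3 = 9, a_8 = floor((11 + 10)/9) = 2.
  m_9 = 9*2 - 10 = 8, d_9 = (127 - 8^2)/9 = 63/9 = 7, a_9 = floor((11 + 8)/7) = 2.
  m_10 = 7*2 - 8 = 6, d_10 = (127 - 6^2)/7 = 91/7 = 13, a_10 = floor((11 + 6)/13) = 1.
  m_11 = 13*1 - 6 = 7, d_11 = (127 - 7^2)/13 = 78/13 = 6, a_11 = floor((11 + 7)/6) = 3.
  m_12 = 6*3 - 7 = 11, d_12 = (127 - 11^2)/6 = 6/6 = 1, a_12 = floor((11 + 11)/1) = 22.
  m_13 = 1*22 - 11 = 11, d_13 = (127 - 11^2)/1 = 6/1 = 6: (m_13, d_13) = (m_1, d_1) = (11, 6), so from here the quotients repeat a_1, ..., a_12; the period length is 12.
Hence the expansion of sqrt(127) is a_0 = 11 followed by the repeating block 3, 1, 2, 2, 7, 11, 7, 2, 2, 1, 3, 22 (period 12).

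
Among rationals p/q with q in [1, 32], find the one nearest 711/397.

43/24

Expand x = 711/397 as a continued fraction with the Euclidean algorithm:
  711 = 1*397 + 314, so a_0 = 1.
  397 = 1*314 + 83, so a_1 = 1.
  314 = 3*83 + 65, so a_2 = 3.
  83 = 1*65 + 18, so a_3 = 1.
  65 = 3*18 + 11, so a_4 = 3.
  18 = 1*11 + 7, so a_5 = 1.
  11 = 1*7 + 4, so a_6 = 1.
  7 = 1*4 + 3, so a_7 = 1.
  4 = 1*3 + 1, so a_8 = 1.
  3 = 3*1 + 0, so a_9 = 3.
so x = [1; 1, 3, 1, 3, 1, 1, 1, 1, 3].
Convergents (p_i = a_i*p_{i-1} + p_{i-2}, q_i = a_i*q_{i-1} + q_{i-2} with p_{-2}=0, p_{-1}=1, q_{-2}=1, q_{-1}=0), until the denominator exceeds 32:
  i=0: a_0=1, p_0 = 1*1 + 0 = 1, q_0 = 1*0 + 1 = 1.
  i=1: a_1=1, p_1 = 1*1 + 1 = 2, q_1 = 1*1 + 0 = 1.
  i=2: a_2=3, p_2 = 3*2 + 1 = 7, q_2 = 3*1 + 1 = 4.
  i=3: a_3=1, p_3 = 1*7 + 2 = 9, q_3 = 1*4 + 1 = 5.
  i=4: a_4=3, p_4 = 3*9 + 7 = 34, q_4 = 3*5 + 4 = 19.
  i=5: a_5=1, p_5 = 1*34 + 9 = 43, q_5 = 1*19 + 5 = 24.
  i=6: a_6=1, p_6 = 1*43 + 34 = 77, q_6 = 1*24 + 19 = 43.
q_6 = 43 > 32, so the last convergent with denominator <= 32 is p_5/q_5 = 43/24.
The closest fraction with denominator <= 32 is either p_5/q_5 or the intermediate fraction (k*p_5 + p_4)/(k*q_5 + q_4) with the largest k >= 1 whose denominator stays <= 32; these approach x as k grows, and every other convergent or intermediate fraction in range is farther away.
Largest k: floor((32 - q_4)/q_5) = floor((32 - 19)/24) = 0.
Since k = 0, no intermediate fraction beyond p_5/q_5 has denominator <= 32, so the convergent 43/24 is the closest (its error is |711*24 - 43*397|/(397*24) = 7/9528).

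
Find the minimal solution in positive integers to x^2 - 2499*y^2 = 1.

First expand sqrt(2499) as a continued fraction. With x_i = (sqrt(2499) + m_i)/d_i and (m_0, d_0) = (0, 1): a_0 = floor(sqrt(2499)) = 49, since 49^2 = 2401 <= 2499 < 2500 = 50^2.
Iterate m_{i+1} = d_i*a_i - m_i, d_{i+1} = (2499 - m_{i+1}^2)/d_i, a_{i+1} = floor((a_0 + m_{i+1})/d_{i+1}):
  m_1 = 1*49 - 0 = 49, d_1 = (2499 - 49^2)/1 = 98/1 = 98, a_1 = floor((49 + 49)/98) = 1.
  m_2 = 98*1 - 49 = 49, d_2 = (2499 - 49^2)/98 = 98/98 = 1, a_2 = floor((49 + 49)/1) = 98.
  m_3 = 1*98 - 49 = 49, d_3 = (2499 - 49^2)/1 = 98/1 = 98: (m_3, d_3) = (m_1, d_1) = (49, 98), so from here the quotients repeat a_1, a_2; the period length is 2.
So sqrt(2499) = [49; (1, 98)] with period length k = 2.
k is even, so the fundamental solution of x^2 - 2499y^2 = 1 is (p_{k-1}, q_{k-1}) = (p_1, q_1); compute convergents through index 1.
Convergents (p_i = a_i*p_{i-1} + p_{i-2}, q_i = a_i*q_{i-1} + q_{i-2} with p_{-2}=0, p_{-1}=1, q_{-2}=1, q_{-1}=0):
  i=0: a_0=49, p_0 = 49*1 + 0 = 49, q_0 = 49*0 + 1 = 1.
  i=1: a_1=1, p_1 = 1*49 + 1 = 50, q_1 = 1*1 + 0 = 1.
Check: 50^2 - 2499*1^2 = 2500 - 2499 = 1, so (x, y) = (50, 1) solves the equation, and by the theorem it is the least positive solution.

(x, y) = (50, 1)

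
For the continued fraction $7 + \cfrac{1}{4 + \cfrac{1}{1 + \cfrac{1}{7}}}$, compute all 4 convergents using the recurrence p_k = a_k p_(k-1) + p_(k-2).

Using the convergent recurrence p_i = a_i*p_{i-1} + p_{i-2}, q_i = a_i*q_{i-1} + q_{i-2} with p_{-2}=0, p_{-1}=1, q_{-2}=1, q_{-1}=0:
  i=0: a_0=7, p_0 = 7*1 + 0 = 7, q_0 = 7*0 + 1 = 1.
  i=1: a_1=4, p_1 = 4*7 + 1 = 29, q_1 = 4*1 + 0 = 4.
  i=2: a_2=1, p_2 = 1*29 + 7 = 36, q_2 = 1*4 + 1 = 5.
  i=3: a_3=7, p_3 = 7*36 + 29 = 281, q_3 = 7*5 + 4 = 39.

7/1, 29/4, 36/5, 281/39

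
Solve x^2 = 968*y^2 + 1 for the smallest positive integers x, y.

(x, y) = (19601, 630)

First expand sqrt(968) as a continued fraction. With x_i = (sqrt(968) + m_i)/d_i and (m_0, d_0) = (0, 1): a_0 = floor(sqrt(968)) = 31, since 31^2 = 961 <= 968 < 1024 = 32^2.
Iterate m_{i+1} = d_i*a_i - m_i, d_{i+1} = (968 - m_{i+1}^2)/d_i, a_{i+1} = floor((a_0 + m_{i+1})/d_{i+1}):
  m_1 = 1*31 - 0 = 31, d_1 = (968 - 31^2)/1 = 7/1 = 7, a_1 = floor((31 + 31)/7) = 8.
  m_2 = 7*8 - 31 = 25, d_2 = (968 - 25^2)/7 = 343/7 = 49, a_2 = floor((31 + 25)/49) = 1.
  m_3 = 49*1 - 25 = 24, d_3 = (968 - 24^2)/49 = 392/49 = 8, a_3 = floor((31 + 24)/8) = 6.
  m_4 = 8*6 - 24 = 24, d_4 = (968 - 24^2)/8 = 392/8 = 49, a_4 = floor((31 + 24)/49) = 1.
  m_5 = 49*1 - 24 = 25, d_5 = (968 - 25^2)/49 = 343/49 = 7, a_5 = floor((31 + 25)/7) = 8.
  m_6 = 7*8 - 25 = 31, d_6 = (968 - 31^2)/7 = 7/7 = 1, a_6 = floor((31 + 31)/1) = 62.
  m_7 = 1*62 - 31 = 31, d_7 = (968 - 31^2)/1 = 7/1 = 7: (m_7, d_7) = (m_1, d_1) = (31, 7), so from here the quotients repeat a_1, ..., a_6; the period length is 6.
So sqrt(968) = [31; (8, 1, 6, 1, 8, 62)] with period length k = 6.
k is even, so the fundamental solution of x^2 - 968y^2 = 1 is (p_{k-1}, q_{k-1}) = (p_5, q_5); compute convergents through index 5.
Convergents (p_i = a_i*p_{i-1} + p_{i-2}, q_i = a_i*q_{i-1} + q_{i-2} with p_{-2}=0, p_{-1}=1, q_{-2}=1, q_{-1}=0):
  i=0: a_0=31, p_0 = 31*1 + 0 = 31, q_0 = 31*0 + 1 = 1.
  i=1: a_1=8, p_1 = 8*31 + 1 = 249, q_1 = 8*1 + 0 = 8.
  i=2: a_2=1, p_2 = 1*249 + 31 = 280, q_2 = 1*8 + 1 = 9.
  i=3: a_3=6, p_3 = 6*280 + 249 = 1929, q_3 = 6*9 + 8 = 62.
  i=4: a_4=1, p_4 = 1*1929 + 280 = 2209, q_4 = 1*62 + 9 = 71.
  i=5: a_5=8, p_5 = 8*2209 + 1929 = 19601, q_5 = 8*71 + 62 = 630.
Check: 19601^2 - 968*630^2 = 384199201 - 384199200 = 1, so (x, y) = (19601, 630) solves the equation, and by the theorem it is the least positive solution.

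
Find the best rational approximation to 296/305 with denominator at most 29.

Expand x = 296/305 as a continued fraction with the Euclidean algorithm:
  296 = 0*305 + 296, so a_0 = 0.
  305 = 1*296 + 9, so a_1 = 1.
  296 = 32*9 + 8, so a_2 = 32.
  9 = 1*8 + 1, so a_3 = 1.
  8 = 8*1 + 0, so a_4 = 8.
so x = [0; 1, 32, 1, 8].
Convergents (p_i = a_i*p_{i-1} + p_{i-2}, q_i = a_i*q_{i-1} + q_{i-2} with p_{-2}=0, p_{-1}=1, q_{-2}=1, q_{-1}=0), until the denominator exceeds 29:
  i=0: a_0=0, p_0 = 0*1 + 0 = 0, q_0 = 0*0 + 1 = 1.
  i=1: a_1=1, p_1 = 1*0 + 1 = 1, q_1 = 1*1 + 0 = 1.
  i=2: a_2=32, p_2 = 32*1 + 0 = 32, q_2 = 32*1 + 1 = 33.
q_2 = 33 > 29, so the last convergent with denominator <= 29 is p_1/q_1 = 1/1.
The closest fraction with denominator <= 29 is either p_1/q_1 or the intermediate fraction (k*p_1 + p_0)/(k*q_1 + q_0) with the largest k >= 1 whose denominator stays <= 29; these approach x as k grows, and every other convergent or intermediate fraction in range is farther away.
Largest k: floor((29 - q_0)/q_1) = floor((29 - 1)/1) = 28.
That gives (28*1 + 0)/(28*1 + 1) = 28/29.
Compare the errors: |x - 1/1| = |296*1 - 1*305|/(305*1) = 9/305, and |x - 28/29| = |296*29 - 28*305|/(305*29) = 44/8845.
Cross-multiplying, 44*305 = 13420 < 79605 = 9*8845, so 44/8845 is smaller: the intermediate fraction 28/29 is closer to x than 1/1.

28/29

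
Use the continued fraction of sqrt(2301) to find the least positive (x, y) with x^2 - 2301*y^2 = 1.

First expand sqrt(2301) as a continued fraction. With x_i = (sqrt(2301) + m_i)/d_i and (m_0, d_0) = (0, 1): a_0 = floor(sqrt(2301)) = 47, since 47^2 = 2209 <= 2301 < 2304 = 48^2.
Iterate m_{i+1} = d_i*a_i - m_i, d_{i+1} = (2301 - m_{i+1}^2)/d_i, a_{i+1} = floor((a_0 + m_{i+1})/d_{i+1}):
  m_1 = 1*47 - 0 = 47, d_1 = (2301 - 47^2)/1 = 92/1 = 92, a_1 = floor((47 + 47)/92) = 1.
  m_2 = 92*1 - 47 = 45, d_2 = (2301 - 45^2)/92 = 276/92 = 3, a_2 = floor((47 + 45)/3) = 30.
  m_3 = 3*30 - 45 = 45, d_3 = (2301 - 45^2)/3 = 276/3 = 92, a_3 = floor((47 + 45)/92) = 1.
  m_4 = 92*1 - 45 = 47, d_4 = (2301 - 47^2)/92 = 92/92 = 1, a_4 = floor((47 + 47)/1) = 94.
  m_5 = 1*94 - 47 = 47, d_5 = (2301 - 47^2)/1 = 92/1 = 92: (m_5, d_5) = (m_1, d_1) = (47, 92), so from here the quotients repeat a_1, ..., a_4; the period length is 4.
So sqrt(2301) = [47; (1, 30, 1, 94)] with period length k = 4.
k is even, so the fundamental solution of x^2 - 2301y^2 = 1 is (p_{k-1}, q_{k-1}) = (p_3, q_3); compute convergents through index 3.
Convergents (p_i = a_i*p_{i-1} + p_{i-2}, q_i = a_i*q_{i-1} + q_{i-2} with p_{-2}=0, p_{-1}=1, q_{-2}=1, q_{-1}=0):
  i=0: a_0=47, p_0 = 47*1 + 0 = 47, q_0 = 47*0 + 1 = 1.
  i=1: a_1=1, p_1 = 1*47 + 1 = 48, q_1 = 1*1 + 0 = 1.
  i=2: a_2=30, p_2 = 30*48 + 47 = 1487, q_2 = 30*1 + 1 = 31.
  i=3: a_3=1, p_3 = 1*1487 + 48 = 1535, q_3 = 1*31 + 1 = 32.
Check: 1535^2 - 2301*32^2 = 2356225 - 2356224 = 1, so (x, y) = (1535, 32) solves the equation, and by the theorem it is the least positive solution.

(x, y) = (1535, 32)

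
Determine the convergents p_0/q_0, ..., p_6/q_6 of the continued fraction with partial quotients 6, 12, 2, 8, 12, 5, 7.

Using the convergent recurrence p_i = a_i*p_{i-1} + p_{i-2}, q_i = a_i*q_{i-1} + q_{i-2} with p_{-2}=0, p_{-1}=1, q_{-2}=1, q_{-1}=0:
  i=0: a_0=6, p_0 = 6*1 + 0 = 6, q_0 = 6*0 + 1 = 1.
  i=1: a_1=12, p_1 = 12*6 + 1 = 73, q_1 = 12*1 + 0 = 12.
  i=2: a_2=2, p_2 = 2*73 + 6 = 152, q_2 = 2*12 + 1 = 25.
  i=3: a_3=8, p_3 = 8*152 + 73 = 1289, q_3 = 8*25 + 12 = 212.
  i=4: a_4=12, p_4 = 12*1289 + 152 = 15620, q_4 = 12*212 + 25 = 2569.
  i=5: a_5=5, p_5 = 5*15620 + 1289 = 79389, q_5 = 5*2569 + 212 = 13057.
  i=6: a_6=7, p_6 = 7*79389 + 15620 = 571343, q_6 = 7*13057 + 2569 = 93968.

6/1, 73/12, 152/25, 1289/212, 15620/2569, 79389/13057, 571343/93968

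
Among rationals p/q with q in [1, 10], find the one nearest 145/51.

17/6

Expand x = 145/51 as a continued fraction with the Euclidean algorithm:
  145 = 2*51 + 43, so a_0 = 2.
  51 = 1*43 + 8, so a_1 = 1.
  43 = 5*8 + 3, so a_2 = 5.
  8 = 2*3 + 2, so a_3 = 2.
  3 = 1*2 + 1, so a_4 = 1.
  2 = 2*1 + 0, so a_5 = 2.
so x = [2; 1, 5, 2, 1, 2].
Convergents (p_i = a_i*p_{i-1} + p_{i-2}, q_i = a_i*q_{i-1} + q_{i-2} with p_{-2}=0, p_{-1}=1, q_{-2}=1, q_{-1}=0), until the denominator exceeds 10:
  i=0: a_0=2, p_0 = 2*1 + 0 = 2, q_0 = 2*0 + 1 = 1.
  i=1: a_1=1, p_1 = 1*2 + 1 = 3, q_1 = 1*1 + 0 = 1.
  i=2: a_2=5, p_2 = 5*3 + 2 = 17, q_2 = 5*1 + 1 = 6.
  i=3: a_3=2, p_3 = 2*17 + 3 = 37, q_3 = 2*6 + 1 = 13.
q_3 = 13 > 10, so the last convergent with denominator <= 10 is p_2/q_2 = 17/6.
The closest fraction with denominator <= 10 is either p_2/q_2 or the intermediate fraction (k*p_2 + p_1)/(k*q_2 + q_1) with the largest k >= 1 whose denominator stays <= 10; these approach x as k grows, and every other convergent or intermediate fraction in range is farther away.
Largest k: floor((10 - q_1)/q_2) = floor((10 - 1)/6) = 1.
That gives (1*17 + 3)/(1*6 + 1) = 20/7.
Compare the errors: |x - 17/6| = |145*6 - 17*51|/(51*6) = 3/306, and |x - 20/7| = |145*7 - 20*51|/(51*7) = 5/357.
Cross-multiplying, 3*357 = 1071 < 1530 = 5*306, so 3/306 is smaller: the convergent 17/6 is closer to x than 20/7.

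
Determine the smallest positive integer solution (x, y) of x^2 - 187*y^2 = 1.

(x, y) = (1682, 123)

First expand sqrt(187) as a continued fraction. With x_i = (sqrt(187) + m_i)/d_i and (m_0, d_0) = (0, 1): a_0 = floor(sqrt(187)) = 13, since 13^2 = 169 <= 187 < 196 = 14^2.
Iterate m_{i+1} = d_i*a_i - m_i, d_{i+1} = (187 - m_{i+1}^2)/d_i, a_{i+1} = floor((a_0 + m_{i+1})/d_{i+1}):
  m_1 = 1*13 - 0 = 13, d_1 = (187 - 13^2)/1 = 18/1 = 18, a_1 = floor((13 + 13)/18) = 1.
  m_2 = 18*1 - 13 = 5, d_2 = (187 - 5^2)/18 = 162/18 = 9, a_2 = floor((13 + 5)/9) = 2.
  m_3 = 9*2 - 5 = 13, d_3 = (187 - 13^2)/9 = 18/9 = 2, a_3 = floor((13 + 13)/2) = 13.
  m_4 = 2*13 - 13 = 13, d_4 = (187 - 13^2)/2 = 18/2 = 9, a_4 = floor((13 + 13)/9) = 2.
  m_5 = 9*2 - 13 = 5, d_5 = (187 - 5^2)/9 = 162/9 = 18, a_5 = floor((13 + 5)/18) = 1.
  m_6 = 18*1 - 5 = 13, d_6 = (187 - 13^2)/18 = 18/18 = 1, a_6 = floor((13 + 13)/1) = 26.
  m_7 = 1*26 - 13 = 13, d_7 = (187 - 13^2)/1 = 18/1 = 18: (m_7, d_7) = (m_1, d_1) = (13, 18), so from here the quotients repeat a_1, ..., a_6; the period length is 6.
So sqrt(187) = [13; (1, 2, 13, 2, 1, 26)] with period length k = 6.
k is even, so the fundamental solution of x^2 - 187y^2 = 1 is (p_{k-1}, q_{k-1}) = (p_5, q_5); compute convergents through index 5.
Convergents (p_i = a_i*p_{i-1} + p_{i-2}, q_i = a_i*q_{i-1} + q_{i-2} with p_{-2}=0, p_{-1}=1, q_{-2}=1, q_{-1}=0):
  i=0: a_0=13, p_0 = 13*1 + 0 = 13, q_0 = 13*0 + 1 = 1.
  i=1: a_1=1, p_1 = 1*13 + 1 = 14, q_1 = 1*1 + 0 = 1.
  i=2: a_2=2, p_2 = 2*14 + 13 = 41, q_2 = 2*1 + 1 = 3.
  i=3: a_3=13, p_3 = 13*41 + 14 = 547, q_3 = 13*3 + 1 = 40.
  i=4: a_4=2, p_4 = 2*547 + 41 = 1135, q_4 = 2*40 + 3 = 83.
  i=5: a_5=1, p_5 = 1*1135 + 547 = 1682, q_5 = 1*83 + 40 = 123.
Check: 1682^2 - 187*123^2 = 2829124 - 2829123 = 1, so (x, y) = (1682, 123) solves the equation, and by the theorem it is the least positive solution.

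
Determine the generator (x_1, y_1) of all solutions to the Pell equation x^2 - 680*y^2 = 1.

(x, y) = (339, 13)

First expand sqrt(680) as a continued fraction. With x_i = (sqrt(680) + m_i)/d_i and (m_0, d_0) = (0, 1): a_0 = floor(sqrt(680)) = 26, since 26^2 = 676 <= 680 < 729 = 27^2.
Iterate m_{i+1} = d_i*a_i - m_i, d_{i+1} = (680 - m_{i+1}^2)/d_i, a_{i+1} = floor((a_0 + m_{i+1})/d_{i+1}):
  m_1 = 1*26 - 0 = 26, d_1 = (680 - 26^2)/1 = 4/1 = 4, a_1 = floor((26 + 26)/4) = 13.
  m_2 = 4*13 - 26 = 26, d_2 = (680 - 26^2)/4 = 4/4 = 1, a_2 = floor((26 + 26)/1) = 52.
  m_3 = 1*52 - 26 = 26, d_3 = (680 - 26^2)/1 = 4/1 = 4: (m_3, d_3) = (m_1, d_1) = (26, 4), so from here the quotients repeat a_1, a_2; the period length is 2.
So sqrt(680) = [26; (13, 52)] with period length k = 2.
k is even, so the fundamental solution of x^2 - 680y^2 = 1 is (p_{k-1}, q_{k-1}) = (p_1, q_1); compute convergents through index 1.
Convergents (p_i = a_i*p_{i-1} + p_{i-2}, q_i = a_i*q_{i-1} + q_{i-2} with p_{-2}=0, p_{-1}=1, q_{-2}=1, q_{-1}=0):
  i=0: a_0=26, p_0 = 26*1 + 0 = 26, q_0 = 26*0 + 1 = 1.
  i=1: a_1=13, p_1 = 13*26 + 1 = 339, q_1 = 13*1 + 0 = 13.
Check: 339^2 - 680*13^2 = 114921 - 114920 = 1, so (x, y) = (339, 13) solves the equation, and by the theorem it is the least positive solution.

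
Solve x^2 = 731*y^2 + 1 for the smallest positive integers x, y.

First expand sqrt(731) as a continued fraction. With x_i = (sqrt(731) + m_i)/d_i and (m_0, d_0) = (0, 1): a_0 = floor(sqrt(731)) = 27, since 27^2 = 729 <= 731 < 784 = 28^2.
Iterate m_{i+1} = d_i*a_i - m_i, d_{i+1} = (731 - m_{i+1}^2)/d_i, a_{i+1} = floor((a_0 + m_{i+1})/d_{i+1}):
  m_1 = 1*27 - 0 = 27, d_1 = (731 - 27^2)/1 = 2/1 = 2, a_1 = floor((27 + 27)/2) = 27.
  m_2 = 2*27 - 27 = 27, d_2 = (731 - 27^2)/2 = 2/2 = 1, a_2 = floor((27 + 27)/1) = 54.
  m_3 = 1*54 - 27 = 27, d_3 = (731 - 27^2)/1 = 2/1 = 2: (m_3, d_3) = (m_1, d_1) = (27, 2), so from here the quotients repeat a_1, a_2; the period length is 2.
So sqrt(731) = [27; (27, 54)] with period length k = 2.
k is even, so the fundamental solution of x^2 - 731y^2 = 1 is (p_{k-1}, q_{k-1}) = (p_1, q_1); compute convergents through index 1.
Convergents (p_i = a_i*p_{i-1} + p_{i-2}, q_i = a_i*q_{i-1} + q_{i-2} with p_{-2}=0, p_{-1}=1, q_{-2}=1, q_{-1}=0):
  i=0: a_0=27, p_0 = 27*1 + 0 = 27, q_0 = 27*0 + 1 = 1.
  i=1: a_1=27, p_1 = 27*27 + 1 = 730, q_1 = 27*1 + 0 = 27.
Check: 730^2 - 731*27^2 = 532900 - 532899 = 1, so (x, y) = (730, 27) solves the equation, and by the theorem it is the least positive solution.

(x, y) = (730, 27)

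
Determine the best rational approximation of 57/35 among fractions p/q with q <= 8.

13/8

Expand x = 57/35 as a continued fraction with the Euclidean algorithm:
  57 = 1*35 + 22, so a_0 = 1.
  35 = 1*22 + 13, so a_1 = 1.
  22 = 1*13 + 9, so a_2 = 1.
  13 = 1*9 + 4, so a_3 = 1.
  9 = 2*4 + 1, so a_4 = 2.
  4 = 4*1 + 0, so a_5 = 4.
so x = [1; 1, 1, 1, 2, 4].
Convergents (p_i = a_i*p_{i-1} + p_{i-2}, q_i = a_i*q_{i-1} + q_{i-2} with p_{-2}=0, p_{-1}=1, q_{-2}=1, q_{-1}=0), until the denominator exceeds 8:
  i=0: a_0=1, p_0 = 1*1 + 0 = 1, q_0 = 1*0 + 1 = 1.
  i=1: a_1=1, p_1 = 1*1 + 1 = 2, q_1 = 1*1 + 0 = 1.
  i=2: a_2=1, p_2 = 1*2 + 1 = 3, q_2 = 1*1 + 1 = 2.
  i=3: a_3=1, p_3 = 1*3 + 2 = 5, q_3 = 1*2 + 1 = 3.
  i=4: a_4=2, p_4 = 2*5 + 3 = 13, q_4 = 2*3 + 2 = 8.
  i=5: a_5=4, p_5 = 4*13 + 5 = 57, q_5 = 4*8 + 3 = 35.
q_5 = 35 > 8, so the last convergent with denominator <= 8 is p_4/q_4 = 13/8.
The closest fraction with denominator <= 8 is either p_4/q_4 or the intermediate fraction (k*p_4 + p_3)/(k*q_4 + q_3) with the largest k >= 1 whose denominator stays <= 8; these approach x as k grows, and every other convergent or intermediate fraction in range is farther away.
Largest k: floor((8 - q_3)/q_4) = floor((8 - 3)/8) = 0.
Since k = 0, no intermediate fraction beyond p_4/q_4 has denominator <= 8, so the convergent 13/8 is the closest (its error is |57*8 - 13*35|/(35*8) = 1/280).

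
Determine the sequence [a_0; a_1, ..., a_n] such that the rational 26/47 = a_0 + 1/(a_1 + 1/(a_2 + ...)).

[0; 1, 1, 4, 5]

Run the Euclidean algorithm on 26 and 47; the successive quotients are the partial quotients a_0, a_1, ... (each step inverts the fractional part left over by the previous one):
  26 = 0*47 + 26, so a_0 = 0.
  47 = 1*26 + 21, so a_1 = 1.
  26 = 1*21 + 5, so a_2 = 1.
  21 = 4*5 + 1, so a_3 = 4.
  5 = 5*1 + 0, so a_4 = 5.
The remainder reaches 0 after 5 divisions, so the expansion has 5 partial quotients, read off in order.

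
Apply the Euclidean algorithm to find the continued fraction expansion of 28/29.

[0; 1, 28]

Run the Euclidean algorithm on 28 and 29; the successive quotients are the partial quotients a_0, a_1, ... (each step inverts the fractional part left over by the previous one):
  28 = 0*29 + 28, so a_0 = 0.
  29 = 1*28 + 1, so a_1 = 1.
  28 = 28*1 + 0, so a_2 = 28.
The remainder reaches 0 after 3 divisions, so the expansion has 3 partial quotients, read off in order.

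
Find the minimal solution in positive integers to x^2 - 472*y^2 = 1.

(x, y) = (306917, 14127)

First expand sqrt(472) as a continued fraction. With x_i = (sqrt(472) + m_i)/d_i and (m_0, d_0) = (0, 1): a_0 = floor(sqrt(472)) = 21, since 21^2 = 441 <= 472 < 484 = 22^2.
Iterate m_{i+1} = d_i*a_i - m_i, d_{i+1} = (472 - m_{i+1}^2)/d_i, a_{i+1} = floor((a_0 + m_{i+1})/d_{i+1}):
  m_1 = 1*21 - 0 = 21, d_1 = (472 - 21^2)/1 = 31/1 = 31, a_1 = floor((21 + 21)/31) = 1.
  m_2 = 31*1 - 21 = 10, d_2 = (472 - 10^2)/31 = 372/31 = 12, a_2 = floor((21 + 10)/12) = 2.
  m_3 = 12*2 - 10 = 14, d_3 = (472 - 14^2)/12 = 276/12 = 23, a_3 = floor((21 + 14)/23) = 1.
  m_4 = 23*1 - 14 = 9, d_4 = (472 - 9^2)/23 = 391/23 = 17, a_4 = floor((21 + 9)/17) = 1.
  m_5 = 17*1 - 9 = 8, d_5 = (472 - 8^2)/17 = 408/17 = 24, a_5 = floor((21 + 8)/24) = 1.
  m_6 = 24*1 - 8 = 16, d_6 = (472 - 16^2)/24 = 216/24 = 9, a_6 = floor((21 + 16)/9) = 4.
  m_7 = 9*4 - 16 = 20, d_7 = (472 - 20^2)/9 = 72/9 = 8, a_7 = floor((21 + 20)/8) = 5.
  m_8 = 8*5 - 20 = 20, d_8 = (472 - 20^2)/8 = 72/8 = 9, a_8 = floor((21 + 20)/9) = 4.
  m_9 = 9*4 - 20 = 16, d_9 = (472 - 16^2)/9 = 216/9 = 24, a_9 = floor((21 + 16)/24) = 1.
  m_10 = 24*1 - 16 = 8, d_10 = (472 - 8^2)/24 = 408/24 = 17, a_10 = floor((21 + 8)/17) = 1.
  m_11 = 17*1 - 8 = 9, d_11 = (472 - 9^2)/17 = 391/17 = 23, a_11 = floor((21 + 9)/23) = 1.
  m_12 = 23*1 - 9 = 14, d_12 = (472 - 14^2)/23 = 276/23 = 12, a_12 = floor((21 + 14)/12) = 2.
  m_13 = 12*2 - 14 = 10, d_13 = (472 - 10^2)/12 = 372/12 = 31, a_13 = floor((21 + 10)/31) = 1.
  m_14 = 31*1 - 10 = 21, d_14 = (472 - 21^2)/31 = 31/31 = 1, a_14 = floor((21 + 21)/1) = 42.
  m_15 = 1*42 - 21 = 21, d_15 = (472 - 21^2)/1 = 31/1 = 31: (m_15, d_15) = (m_1, d_1) = (21, 31), so from here the quotients repeat a_1, ..., a_14; the period length is 14.
So sqrt(472) = [21; (1, 2, 1, 1, 1, 4, 5, 4, 1, 1, 1, 2, 1, 42)] with period length k = 14.
k is even, so the fundamental solution of x^2 - 472y^2 = 1 is (p_{k-1}, q_{k-1}) = (p_13, q_13); compute convergents through index 13.
Convergents (p_i = a_i*p_{i-1} + p_{i-2}, q_i = a_i*q_{i-1} + q_{i-2} with p_{-2}=0, p_{-1}=1, q_{-2}=1, q_{-1}=0):
  i=0: a_0=21, p_0 = 21*1 + 0 = 21, q_0 = 21*0 + 1 = 1.
  i=1: a_1=1, p_1 = 1*21 + 1 = 22, q_1 = 1*1 + 0 = 1.
  i=2: a_2=2, p_2 = 2*22 + 21 = 65, q_2 = 2*1 + 1 = 3.
  i=3: a_3=1, p_3 = 1*65 + 22 = 87, q_3 = 1*3 + 1 = 4.
  i=4: a_4=1, p_4 = 1*87 + 65 = 152, q_4 = 1*4 + 3 = 7.
  i=5: a_5=1, p_5 = 1*152 + 87 = 239, q_5 = 1*7 + 4 = 11.
  i=6: a_6=4, p_6 = 4*239 + 152 = 1108, q_6 = 4*11 + 7 = 51.
  i=7: a_7=5, p_7 = 5*1108 + 239 = 5779, q_7 = 5*51 + 11 = 266.
  i=8: a_8=4, p_8 = 4*5779 + 1108 = 24224, q_8 = 4*266 + 51 = 1115.
  i=9: a_9=1, p_9 = 1*24224 + 5779 = 30003, q_9 = 1*1115 + 266 = 1381.
  i=10: a_10=1, p_10 = 1*30003 + 24224 = 54227, q_10 = 1*1381 + 1115 = 2496.
  i=11: a_11=1, p_11 = 1*54227 + 30003 = 84230, q_11 = 1*2496 + 1381 = 3877.
  i=12: a_12=2, p_12 = 2*84230 + 54227 = 222687, q_12 = 2*3877 + 2496 = 10250.
  i=13: a_13=1, p_13 = 1*222687 + 84230 = 306917, q_13 = 1*10250 + 3877 = 14127.
Check: 306917^2 - 472*14127^2 = 94198044889 - 94198044888 = 1, so (x, y) = (306917, 14127) solves the equation, and by the theorem it is the least positive solution.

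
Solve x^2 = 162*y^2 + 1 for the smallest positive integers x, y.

First expand sqrt(162) as a continued fraction. With x_i = (sqrt(162) + m_i)/d_i and (m_0, d_0) = (0, 1): a_0 = floor(sqrt(162)) = 12, since 12^2 = 144 <= 162 < 169 = 13^2.
Iterate m_{i+1} = d_i*a_i - m_i, d_{i+1} = (162 - m_{i+1}^2)/d_i, a_{i+1} = floor((a_0 + m_{i+1})/d_{i+1}):
  m_1 = 1*12 - 0 = 12, d_1 = (162 - 12^2)/1 = 18/1 = 18, a_1 = floor((12 + 12)/18) = 1.
  m_2 = 18*1 - 12 = 6, d_2 = (162 - 6^2)/18 = 126/18 = 7, a_2 = floor((12 + 6)/7) = 2.
  m_3 = 7*2 - 6 = 8, d_3 = (162 - 8^2)/7 = 98/7 = 14, a_3 = floor((12 + 8)/14) = 1.
  m_4 = 14*1 - 8 = 6, d_4 = (162 - 6^2)/14 = 126/14 = 9, a_4 = floor((12 + 6)/9) = 2.
  m_5 = 9*2 - 6 = 12, d_5 = (162 - 12^2)/9 = 18/9 = 2, a_5 = floor((12 + 12)/2) = 12.
  m_6 = 2*12 - 12 = 12, d_6 = (162 - 12^2)/2 = 18/2 = 9, a_6 = floor((12 + 12)/9) = 2.
  m_7 = 9*2 - 12 = 6, d_7 = (162 - 6^2)/9 = 126/9 = 14, a_7 = floor((12 + 6)/14) = 1.
  m_8 = 14*1 - 6 = 8, d_8 = (162 - 8^2)/14 = 98/14 = 7, a_8 = floor((12 + 8)/7) = 2.
  m_9 = 7*2 - 8 = 6, d_9 = (162 - 6^2)/7 = 126/7 = 18, a_9 = floor((12 + 6)/18) = 1.
  m_10 = 18*1 - 6 = 12, d_10 = (162 - 12^2)/18 = 18/18 = 1, a_10 = floor((12 + 12)/1) = 24.
  m_11 = 1*24 - 12 = 12, d_11 = (162 - 12^2)/1 = 18/1 = 18: (m_11, d_11) = (m_1, d_1) = (12, 18), so from here the quotients repeat a_1, ..., a_10; the period length is 10.
So sqrt(162) = [12; (1, 2, 1, 2, 12, 2, 1, 2, 1, 24)] with period length k = 10.
k is even, so the fundamental solution of x^2 - 162y^2 = 1 is (p_{k-1}, q_{k-1}) = (p_9, q_9); compute convergents through index 9.
Convergents (p_i = a_i*p_{i-1} + p_{i-2}, q_i = a_i*q_{i-1} + q_{i-2} with p_{-2}=0, p_{-1}=1, q_{-2}=1, q_{-1}=0):
  i=0: a_0=12, p_0 = 12*1 + 0 = 12, q_0 = 12*0 + 1 = 1.
  i=1: a_1=1, p_1 = 1*12 + 1 = 13, q_1 = 1*1 + 0 = 1.
  i=2: a_2=2, p_2 = 2*13 + 12 = 38, q_2 = 2*1 + 1 = 3.
  i=3: a_3=1, p_3 = 1*38 + 13 = 51, q_3 = 1*3 + 1 = 4.
  i=4: a_4=2, p_4 = 2*51 + 38 = 140, q_4 = 2*4 + 3 = 11.
  i=5: a_5=12, p_5 = 12*140 + 51 = 1731, q_5 = 12*11 + 4 = 136.
  i=6: a_6=2, p_6 = 2*1731 + 140 = 3602, q_6 = 2*136 + 11 = 283.
  i=7: a_7=1, p_7 = 1*3602 + 1731 = 5333, q_7 = 1*283 + 136 = 419.
  i=8: a_8=2, p_8 = 2*5333 + 3602 = 14268, q_8 = 2*419 + 283 = 1121.
  i=9: a_9=1, p_9 = 1*14268 + 5333 = 19601, q_9 = 1*1121 + 419 = 1540.
Check: 19601^2 - 162*1540^2 = 384199201 - 384199200 = 1, so (x, y) = (19601, 1540) solves the equation, and by the theorem it is the least positive solution.

(x, y) = (19601, 1540)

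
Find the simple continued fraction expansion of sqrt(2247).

Write x_i = (sqrt(2247) + m_i)/d_i with (m_0, d_0) = (0, 1). a_0 = floor(sqrt(2247)) = 47, since 47^2 = 2209 <= 2247 < 2304 = 48^2.
Iterate m_{i+1} = d_i*a_i - m_i, d_{i+1} = (2247 - m_{i+1}^2)/d_i, a_{i+1} = floor((a_0 + m_{i+1})/d_{i+1}):
  m_1 = 1*47 - 0 = 47, d_1 = (2247 - 47^2)/1 = 38/1 = 38, a_1 = floor((47 + 47)/38) = 2.
  m_2 = 38*2 - 47 = 29, d_2 = (2247 - 29^2)/38 = 1406/38 = 37, a_2 = floor((47 + 29)/37) = 2.
  m_3 = 37*2 - 29 = 45, d_3 = (2247 - 45^2)/37 = 222/37 = 6, a_3 = floor((47 + 45)/6) = 15.
  m_4 = 6*15 - 45 = 45, d_4 = (2247 - 45^2)/6 = 222/6 = 37, a_4 = floor((47 + 45)/37) = 2.
  m_5 = 37*2 - 45 = 29, d_5 = (2247 - 29^2)/37 = 1406/37 = 38, a_5 = floor((47 + 29)/38) = 2.
  m_6 = 38*2 - 29 = 47, d_6 = (2247 - 47^2)/38 = 38/38 = 1, a_6 = floor((47 + 47)/1) = 94.
  m_7 = 1*94 - 47 = 47, d_7 = (2247 - 47^2)/1 = 38/1 = 38: (m_7, d_7) = (m_1, d_1) = (47, 38), so from here the quotients repeat a_1, ..., a_6; the period length is 6.
Hence the expansion of sqrt(2247) is a_0 = 47 followed by the repeating block 2, 2, 15, 2, 2, 94 (period 6).

[47; (2, 2, 15, 2, 2, 94)]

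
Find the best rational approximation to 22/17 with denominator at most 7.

Expand x = 22/17 as a continued fraction with the Euclidean algorithm:
  22 = 1*17 + 5, so a_0 = 1.
  17 = 3*5 + 2, so a_1 = 3.
  5 = 2*2 + 1, so a_2 = 2.
  2 = 2*1 + 0, so a_3 = 2.
so x = [1; 3, 2, 2].
Convergents (p_i = a_i*p_{i-1} + p_{i-2}, q_i = a_i*q_{i-1} + q_{i-2} with p_{-2}=0, p_{-1}=1, q_{-2}=1, q_{-1}=0), until the denominator exceeds 7:
  i=0: a_0=1, p_0 = 1*1 + 0 = 1, q_0 = 1*0 + 1 = 1.
  i=1: a_1=3, p_1 = 3*1 + 1 = 4, q_1 = 3*1 + 0 = 3.
  i=2: a_2=2, p_2 = 2*4 + 1 = 9, q_2 = 2*3 + 1 = 7.
  i=3: a_3=2, p_3 = 2*9 + 4 = 22, q_3 = 2*7 + 3 = 17.
q_3 = 17 > 7, so the last convergent with denominator <= 7 is p_2/q_2 = 9/7.
The closest fraction with denominator <= 7 is either p_2/q_2 or the intermediate fraction (k*p_2 + p_1)/(k*q_2 + q_1) with the largest k >= 1 whose denominator stays <= 7; these approach x as k grows, and every other convergent or intermediate fraction in range is farther away.
Largest k: floor((7 - q_1)/q_2) = floor((7 - 3)/7) = 0.
Since k = 0, no intermediate fraction beyond p_2/q_2 has denominator <= 7, so the convergent 9/7 is the closest (its error is |22*7 - 9*17|/(17*7) = 1/119).

9/7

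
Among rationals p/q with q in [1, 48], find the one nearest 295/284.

27/26

Expand x = 295/284 as a continued fraction with the Euclidean algorithm:
  295 = 1*284 + 11, so a_0 = 1.
  284 = 25*11 + 9, so a_1 = 25.
  11 = 1*9 + 2, so a_2 = 1.
  9 = 4*2 + 1, so a_3 = 4.
  2 = 2*1 + 0, so a_4 = 2.
so x = [1; 25, 1, 4, 2].
Convergents (p_i = a_i*p_{i-1} + p_{i-2}, q_i = a_i*q_{i-1} + q_{i-2} with p_{-2}=0, p_{-1}=1, q_{-2}=1, q_{-1}=0), until the denominator exceeds 48:
  i=0: a_0=1, p_0 = 1*1 + 0 = 1, q_0 = 1*0 + 1 = 1.
  i=1: a_1=25, p_1 = 25*1 + 1 = 26, q_1 = 25*1 + 0 = 25.
  i=2: a_2=1, p_2 = 1*26 + 1 = 27, q_2 = 1*25 + 1 = 26.
  i=3: a_3=4, p_3 = 4*27 + 26 = 134, q_3 = 4*26 + 25 = 129.
q_3 = 129 > 48, so the last convergent with denominator <= 48 is p_2/q_2 = 27/26.
The closest fraction with denominator <= 48 is either p_2/q_2 or the intermediate fraction (k*p_2 + p_1)/(k*q_2 + q_1) with the largest k >= 1 whose denominator stays <= 48; these approach x as k grows, and every other convergent or intermediate fraction in range is farther away.
Largest k: floor((48 - q_1)/q_2) = floor((48 - 25)/26) = 0.
Since k = 0, no intermediate fraction beyond p_2/q_2 has denominator <= 48, so the convergent 27/26 is the closest (its error is |295*26 - 27*284|/(284*26) = 2/7384).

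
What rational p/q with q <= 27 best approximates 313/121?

Expand x = 313/121 as a continued fraction with the Euclidean algorithm:
  313 = 2*121 + 71, so a_0 = 2.
  121 = 1*71 + 50, so a_1 = 1.
  71 = 1*50 + 21, so a_2 = 1.
  50 = 2*21 + 8, so a_3 = 2.
  21 = 2*8 + 5, so a_4 = 2.
  8 = 1*5 + 3, so a_5 = 1.
  5 = 1*3 + 2, so a_6 = 1.
  3 = 1*2 + 1, so a_7 = 1.
  2 = 2*1 + 0, so a_8 = 2.
so x = [2; 1, 1, 2, 2, 1, 1, 1, 2].
Convergents (p_i = a_i*p_{i-1} + p_{i-2}, q_i = a_i*q_{i-1} + q_{i-2} with p_{-2}=0, p_{-1}=1, q_{-2}=1, q_{-1}=0), until the denominator exceeds 27:
  i=0: a_0=2, p_0 = 2*1 + 0 = 2, q_0 = 2*0 + 1 = 1.
  i=1: a_1=1, p_1 = 1*2 + 1 = 3, q_1 = 1*1 + 0 = 1.
  i=2: a_2=1, p_2 = 1*3 + 2 = 5, q_2 = 1*1 + 1 = 2.
  i=3: a_3=2, p_3 = 2*5 + 3 = 13, q_3 = 2*2 + 1 = 5.
  i=4: a_4=2, p_4 = 2*13 + 5 = 31, q_4 = 2*5 + 2 = 12.
  i=5: a_5=1, p_5 = 1*31 + 13 = 44, q_5 = 1*12 + 5 = 17.
  i=6: a_6=1, p_6 = 1*44 + 31 = 75, q_6 = 1*17 + 12 = 29.
q_6 = 29 > 27, so the last convergent with denominator <= 27 is p_5/q_5 = 44/17.
The closest fraction with denominator <= 27 is either p_5/q_5 or the intermediate fraction (k*p_5 + p_4)/(k*q_5 + q_4) with the largest k >= 1 whose denominator stays <= 27; these approach x as k grows, and every other convergent or intermediate fraction in range is farther away.
Largest k: floor((27 - q_4)/q_5) = floor((27 - 12)/17) = 0.
Since k = 0, no intermediate fraction beyond p_5/q_5 has denominator <= 27, so the convergent 44/17 is the closest (its error is |313*17 - 44*121|/(121*17) = 3/2057).

44/17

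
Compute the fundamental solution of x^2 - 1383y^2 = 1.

First expand sqrt(1383) as a continued fraction. With x_i = (sqrt(1383) + m_i)/d_i and (m_0, d_0) = (0, 1): a_0 = floor(sqrt(1383)) = 37, since 37^2 = 1369 <= 1383 < 1444 = 38^2.
Iterate m_{i+1} = d_i*a_i - m_i, d_{i+1} = (1383 - m_{i+1}^2)/d_i, a_{i+1} = floor((a_0 + m_{i+1})/d_{i+1}):
  m_1 = 1*37 - 0 = 37, d_1 = (1383 - 37^2)/1 = 14/1 = 14, a_1 = floor((37 + 37)/14) = 5.
  m_2 = 14*5 - 37 = 33, d_2 = (1383 - 33^2)/14 = 294/14 = 21, a_2 = floor((37 + 33)/21) = 3.
  m_3 = 21*3 - 33 = 30, d_3 = (1383 - 30^2)/21 = 483/21 = 23, a_3 = floor((37 + 30)/23) = 2.
  m_4 = 23*2 - 30 = 16, d_4 = (1383 - 16^2)/23 = 1127/23 = 49, a_4 = floor((37 + 16)/49) = 1.
  m_5 = 49*1 - 16 = 33, d_5 = (1383 - 33^2)/49 = 294/49 = 6, a_5 = floor((37 + 33)/6) = 11.
  m_6 = 6*11 - 33 = 33, d_6 = (1383 - 33^2)/6 = 294/6 = 49, a_6 = floor((37 + 33)/49) = 1.
  m_7 = 49*1 - 33 = 16, d_7 = (1383 - 16^2)/49 = 1127/49 = 23, a_7 = floor((37 + 16)/23) = 2.
  m_8 = 23*2 - 16 = 30, d_8 = (1383 - 30^2)/23 = 483/23 = 21, a_8 = floor((37 + 30)/21) = 3.
  m_9 = 21*3 - 30 = 33, d_9 = (1383 - 33^2)/21 = 294/21 = 14, a_9 = floor((37 + 33)/14) = 5.
  m_10 = 14*5 - 33 = 37, d_10 = (1383 - 37^2)/14 = 14/14 = 1, a_10 = floor((37 + 37)/1) = 74.
  m_11 = 1*74 - 37 = 37, d_11 = (1383 - 37^2)/1 = 14/1 = 14: (m_11, d_11) = (m_1, d_1) = (37, 14), so from here the quotients repeat a_1, ..., a_10; the period length is 10.
So sqrt(1383) = [37; (5, 3, 2, 1, 11, 1, 2, 3, 5, 74)] with period length k = 10.
k is even, so the fundamental solution of x^2 - 1383y^2 = 1 is (p_{k-1}, q_{k-1}) = (p_9, q_9); compute convergents through index 9.
Convergents (p_i = a_i*p_{i-1} + p_{i-2}, q_i = a_i*q_{i-1} + q_{i-2} with p_{-2}=0, p_{-1}=1, q_{-2}=1, q_{-1}=0):
  i=0: a_0=37, p_0 = 37*1 + 0 = 37, q_0 = 37*0 + 1 = 1.
  i=1: a_1=5, p_1 = 5*37 + 1 = 186, q_1 = 5*1 + 0 = 5.
  i=2: a_2=3, p_2 = 3*186 + 37 = 595, q_2 = 3*5 + 1 = 16.
  i=3: a_3=2, p_3 = 2*595 + 186 = 1376, q_3 = 2*16 + 5 = 37.
  i=4: a_4=1, p_4 = 1*1376 + 595 = 1971, q_4 = 1*37 + 16 = 53.
  i=5: a_5=11, p_5 = 11*1971 + 1376 = 23057, q_5 = 11*53 + 37 = 620.
  i=6: a_6=1, p_6 = 1*23057 + 1971 = 25028, q_6 = 1*620 + 53 = 673.
  i=7: a_7=2, p_7 = 2*25028 + 23057 = 73113, q_7 = 2*673 + 620 = 1966.
  i=8: a_8=3, p_8 = 3*73113 + 25028 = 244367, q_8 = 3*1966 + 673 = 6571.
  i=9: a_9=5, p_9 = 5*244367 + 73113 = 1294948, q_9 = 5*6571 + 1966 = 34821.
Check: 1294948^2 - 1383*34821^2 = 1676890322704 - 1676890322703 = 1, so (x, y) = (1294948, 34821) solves the equation, and by the theorem it is the least positive solution.

(x, y) = (1294948, 34821)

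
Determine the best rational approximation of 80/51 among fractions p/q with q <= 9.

11/7

Expand x = 80/51 as a continued fraction with the Euclidean algorithm:
  80 = 1*51 + 29, so a_0 = 1.
  51 = 1*29 + 22, so a_1 = 1.
  29 = 1*22 + 7, so a_2 = 1.
  22 = 3*7 + 1, so a_3 = 3.
  7 = 7*1 + 0, so a_4 = 7.
so x = [1; 1, 1, 3, 7].
Convergents (p_i = a_i*p_{i-1} + p_{i-2}, q_i = a_i*q_{i-1} + q_{i-2} with p_{-2}=0, p_{-1}=1, q_{-2}=1, q_{-1}=0), until the denominator exceeds 9:
  i=0: a_0=1, p_0 = 1*1 + 0 = 1, q_0 = 1*0 + 1 = 1.
  i=1: a_1=1, p_1 = 1*1 + 1 = 2, q_1 = 1*1 + 0 = 1.
  i=2: a_2=1, p_2 = 1*2 + 1 = 3, q_2 = 1*1 + 1 = 2.
  i=3: a_3=3, p_3 = 3*3 + 2 = 11, q_3 = 3*2 + 1 = 7.
  i=4: a_4=7, p_4 = 7*11 + 3 = 80, q_4 = 7*7 + 2 = 51.
q_4 = 51 > 9, so the last convergent with denominator <= 9 is p_3/q_3 = 11/7.
The closest fraction with denominator <= 9 is either p_3/q_3 or the intermediate fraction (k*p_3 + p_2)/(k*q_3 + q_2) with the largest k >= 1 whose denominator stays <= 9; these approach x as k grows, and every other convergent or intermediate fraction in range is farther away.
Largest k: floor((9 - q_2)/q_3) = floor((9 - 2)/7) = 1.
That gives (1*11 + 3)/(1*7 + 2) = 14/9.
Compare the errors: |x - 11/7| = |80*7 - 11*51|/(51*7) = 1/357, and |x - 14/9| = |80*9 - 14*51|/(51*9) = 6/459.
Cross-multiplying, 1*459 = 459 < 2142 = 6*357, so 1/357 is smaller: the convergent 11/7 is closer to x than 14/9.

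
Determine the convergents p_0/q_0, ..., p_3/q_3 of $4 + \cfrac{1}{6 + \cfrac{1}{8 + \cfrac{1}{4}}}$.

Using the convergent recurrence p_i = a_i*p_{i-1} + p_{i-2}, q_i = a_i*q_{i-1} + q_{i-2} with p_{-2}=0, p_{-1}=1, q_{-2}=1, q_{-1}=0:
  i=0: a_0=4, p_0 = 4*1 + 0 = 4, q_0 = 4*0 + 1 = 1.
  i=1: a_1=6, p_1 = 6*4 + 1 = 25, q_1 = 6*1 + 0 = 6.
  i=2: a_2=8, p_2 = 8*25 + 4 = 204, q_2 = 8*6 + 1 = 49.
  i=3: a_3=4, p_3 = 4*204 + 25 = 841, q_3 = 4*49 + 6 = 202.

4/1, 25/6, 204/49, 841/202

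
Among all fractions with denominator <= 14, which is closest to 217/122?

Expand x = 217/122 as a continued fraction with the Euclidean algorithm:
  217 = 1*122 + 95, so a_0 = 1.
  122 = 1*95 + 27, so a_1 = 1.
  95 = 3*27 + 14, so a_2 = 3.
  27 = 1*14 + 13, so a_3 = 1.
  14 = 1*13 + 1, so a_4 = 1.
  13 = 13*1 + 0, so a_5 = 13.
so x = [1; 1, 3, 1, 1, 13].
Convergents (p_i = a_i*p_{i-1} + p_{i-2}, q_i = a_i*q_{i-1} + q_{i-2} with p_{-2}=0, p_{-1}=1, q_{-2}=1, q_{-1}=0), until the denominator exceeds 14:
  i=0: a_0=1, p_0 = 1*1 + 0 = 1, q_0 = 1*0 + 1 = 1.
  i=1: a_1=1, p_1 = 1*1 + 1 = 2, q_1 = 1*1 + 0 = 1.
  i=2: a_2=3, p_2 = 3*2 + 1 = 7, q_2 = 3*1 + 1 = 4.
  i=3: a_3=1, p_3 = 1*7 + 2 = 9, q_3 = 1*4 + 1 = 5.
  i=4: a_4=1, p_4 = 1*9 + 7 = 16, q_4 = 1*5 + 4 = 9.
  i=5: a_5=13, p_5 = 13*16 + 9 = 217, q_5 = 13*9 + 5 = 122.
q_5 = 122 > 14, so the last convergent with denominator <= 14 is p_4/q_4 = 16/9.
The closest fraction with denominator <= 14 is either p_4/q_4 or the intermediate fraction (k*p_4 + p_3)/(k*q_4 + q_3) with the largest k >= 1 whose denominator stays <= 14; these approach x as k grows, and every other convergent or intermediate fraction in range is farther away.
Largest k: floor((14 - q_3)/q_4) = floor((14 - 5)/9) = 1.
That gives (1*16 + 9)/(1*9 + 5) = 25/14.
Compare the errors: |x - 16/9| = |217*9 - 16*122|/(122*9) = 1/1098, and |x - 25/14| = |217*14 - 25*122|/(122*14) = 12/1708.
Cross-multiplying, 1*1708 = 1708 < 13176 = 12*1098, so 1/1098 is smaller: the convergent 16/9 is closer to x than 25/14.

16/9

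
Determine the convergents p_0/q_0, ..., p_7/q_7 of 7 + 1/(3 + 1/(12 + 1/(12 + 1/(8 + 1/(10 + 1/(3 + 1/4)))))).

Using the convergent recurrence p_i = a_i*p_{i-1} + p_{i-2}, q_i = a_i*q_{i-1} + q_{i-2} with p_{-2}=0, p_{-1}=1, q_{-2}=1, q_{-1}=0:
  i=0: a_0=7, p_0 = 7*1 + 0 = 7, q_0 = 7*0 + 1 = 1.
  i=1: a_1=3, p_1 = 3*7 + 1 = 22, q_1 = 3*1 + 0 = 3.
  i=2: a_2=12, p_2 = 12*22 + 7 = 271, q_2 = 12*3 + 1 = 37.
  i=3: a_3=12, p_3 = 12*271 + 22 = 3274, q_3 = 12*37 + 3 = 447.
  i=4: a_4=8, p_4 = 8*3274 + 271 = 26463, q_4 = 8*447 + 37 = 3613.
  i=5: a_5=10, p_5 = 10*26463 + 3274 = 267904, q_5 = 10*3613 + 447 = 36577.
  i=6: a_6=3, p_6 = 3*267904 + 26463 = 830175, q_6 = 3*36577 + 3613 = 113344.
  i=7: a_7=4, p_7 = 4*830175 + 267904 = 3588604, q_7 = 4*113344 + 36577 = 489953.

7/1, 22/3, 271/37, 3274/447, 26463/3613, 267904/36577, 830175/113344, 3588604/489953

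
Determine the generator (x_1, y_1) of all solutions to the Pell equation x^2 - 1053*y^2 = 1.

(x, y) = (649, 20)

First expand sqrt(1053) as a continued fraction. With x_i = (sqrt(1053) + m_i)/d_i and (m_0, d_0) = (0, 1): a_0 = floor(sqrt(1053)) = 32, since 32^2 = 1024 <= 1053 < 1089 = 33^2.
Iterate m_{i+1} = d_i*a_i - m_i, d_{i+1} = (1053 - m_{i+1}^2)/d_i, a_{i+1} = floor((a_0 + m_{i+1})/d_{i+1}):
  m_1 = 1*32 - 0 = 32, d_1 = (1053 - 32^2)/1 = 29/1 = 29, a_1 = floor((32 + 32)/29) = 2.
  m_2 = 29*2 - 32 = 26, d_2 = (1053 - 26^2)/29 = 377/29 = 13, a_2 = floor((32 + 26)/13) = 4.
  m_3 = 13*4 - 26 = 26, d_3 = (1053 - 26^2)/13 = 377/13 = 29, a_3 = floor((32 + 26)/29) = 2.
  m_4 = 29*2 - 26 = 32, d_4 = (1053 - 32^2)/29 = 29/29 = 1, a_4 = floor((32 + 32)/1) = 64.
  m_5 = 1*64 - 32 = 32, d_5 = (1053 - 32^2)/1 = 29/1 = 29: (m_5, d_5) = (m_1, d_1) = (32, 29), so from here the quotients repeat a_1, ..., a_4; the period length is 4.
So sqrt(1053) = [32; (2, 4, 2, 64)] with period length k = 4.
k is even, so the fundamental solution of x^2 - 1053y^2 = 1 is (p_{k-1}, q_{k-1}) = (p_3, q_3); compute convergents through index 3.
Convergents (p_i = a_i*p_{i-1} + p_{i-2}, q_i = a_i*q_{i-1} + q_{i-2} with p_{-2}=0, p_{-1}=1, q_{-2}=1, q_{-1}=0):
  i=0: a_0=32, p_0 = 32*1 + 0 = 32, q_0 = 32*0 + 1 = 1.
  i=1: a_1=2, p_1 = 2*32 + 1 = 65, q_1 = 2*1 + 0 = 2.
  i=2: a_2=4, p_2 = 4*65 + 32 = 292, q_2 = 4*2 + 1 = 9.
  i=3: a_3=2, p_3 = 2*292 + 65 = 649, q_3 = 2*9 + 2 = 20.
Check: 649^2 - 1053*20^2 = 421201 - 421200 = 1, so (x, y) = (649, 20) solves the equation, and by the theorem it is the least positive solution.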